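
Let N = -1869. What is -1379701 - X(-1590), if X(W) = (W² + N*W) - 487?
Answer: -6879024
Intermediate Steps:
X(W) = -487 + W² - 1869*W (X(W) = (W² - 1869*W) - 487 = -487 + W² - 1869*W)
-1379701 - X(-1590) = -1379701 - (-487 + (-1590)² - 1869*(-1590)) = -1379701 - (-487 + 2528100 + 2971710) = -1379701 - 1*5499323 = -1379701 - 5499323 = -6879024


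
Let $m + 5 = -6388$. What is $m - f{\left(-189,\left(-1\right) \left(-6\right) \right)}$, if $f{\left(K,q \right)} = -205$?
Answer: $-6188$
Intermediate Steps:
$m = -6393$ ($m = -5 - 6388 = -6393$)
$m - f{\left(-189,\left(-1\right) \left(-6\right) \right)} = -6393 - -205 = -6393 + 205 = -6188$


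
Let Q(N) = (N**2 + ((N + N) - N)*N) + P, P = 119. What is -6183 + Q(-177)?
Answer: 56594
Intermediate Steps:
Q(N) = 119 + 2*N**2 (Q(N) = (N**2 + ((N + N) - N)*N) + 119 = (N**2 + (2*N - N)*N) + 119 = (N**2 + N*N) + 119 = (N**2 + N**2) + 119 = 2*N**2 + 119 = 119 + 2*N**2)
-6183 + Q(-177) = -6183 + (119 + 2*(-177)**2) = -6183 + (119 + 2*31329) = -6183 + (119 + 62658) = -6183 + 62777 = 56594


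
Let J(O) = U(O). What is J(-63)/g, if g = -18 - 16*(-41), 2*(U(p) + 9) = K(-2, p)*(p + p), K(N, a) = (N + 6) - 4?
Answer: -9/638 ≈ -0.014107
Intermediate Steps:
K(N, a) = 2 + N (K(N, a) = (6 + N) - 4 = 2 + N)
U(p) = -9 (U(p) = -9 + ((2 - 2)*(p + p))/2 = -9 + (0*(2*p))/2 = -9 + (½)*0 = -9 + 0 = -9)
J(O) = -9
g = 638 (g = -18 + 656 = 638)
J(-63)/g = -9/638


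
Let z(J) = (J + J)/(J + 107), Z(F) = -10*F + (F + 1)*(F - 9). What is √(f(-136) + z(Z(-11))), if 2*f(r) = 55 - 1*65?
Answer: I*√610905/417 ≈ 1.8743*I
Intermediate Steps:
f(r) = -5 (f(r) = (55 - 1*65)/2 = (55 - 65)/2 = (½)*(-10) = -5)
Z(F) = -10*F + (1 + F)*(-9 + F)
z(J) = 2*J/(107 + J) (z(J) = (2*J)/(107 + J) = 2*J/(107 + J))
√(f(-136) + z(Z(-11))) = √(-5 + 2*(-9 + (-11)² - 18*(-11))/(107 + (-9 + (-11)² - 18*(-11)))) = √(-5 + 2*(-9 + 121 + 198)/(107 + (-9 + 121 + 198))) = √(-5 + 2*310/(107 + 310)) = √(-5 + 2*310/417) = √(-5 + 2*310*(1/417)) = √(-5 + 620/417) = √(-1465/417) = I*√610905/417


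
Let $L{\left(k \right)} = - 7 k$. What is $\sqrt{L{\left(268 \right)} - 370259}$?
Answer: $i \sqrt{372135} \approx 610.03 i$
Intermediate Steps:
$\sqrt{L{\left(268 \right)} - 370259} = \sqrt{\left(-7\right) 268 - 370259} = \sqrt{-1876 - 370259} = \sqrt{-372135} = i \sqrt{372135}$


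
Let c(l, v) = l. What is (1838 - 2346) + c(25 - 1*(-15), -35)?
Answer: -468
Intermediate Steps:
(1838 - 2346) + c(25 - 1*(-15), -35) = (1838 - 2346) + (25 - 1*(-15)) = -508 + (25 + 15) = -508 + 40 = -468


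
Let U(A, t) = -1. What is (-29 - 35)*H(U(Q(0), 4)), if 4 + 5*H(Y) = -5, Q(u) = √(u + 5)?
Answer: 576/5 ≈ 115.20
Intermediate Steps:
Q(u) = √(5 + u)
H(Y) = -9/5 (H(Y) = -⅘ + (⅕)*(-5) = -⅘ - 1 = -9/5)
(-29 - 35)*H(U(Q(0), 4)) = (-29 - 35)*(-9/5) = -64*(-9/5) = 576/5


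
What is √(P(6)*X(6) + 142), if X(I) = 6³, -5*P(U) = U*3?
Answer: I*√15890/5 ≈ 25.211*I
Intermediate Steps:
P(U) = -3*U/5 (P(U) = -U*3/5 = -3*U/5)
X(I) = 216
√(P(6)*X(6) + 142) = √(-⅗*6*216 + 142) = √(-18/5*216 + 142) = √(-3888/5 + 142) = √(-3178/5) = I*√15890/5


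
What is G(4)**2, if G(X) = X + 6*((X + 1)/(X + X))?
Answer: 961/16 ≈ 60.063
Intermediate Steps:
G(X) = X + 3*(1 + X)/X (G(X) = X + 6*((1 + X)/((2*X))) = X + 6*((1 + X)*(1/(2*X))) = X + 6*((1 + X)/(2*X)) = X + 3*(1 + X)/X)
G(4)**2 = (3 + 4 + 3/4)**2 = (31/4)**2 = 961/16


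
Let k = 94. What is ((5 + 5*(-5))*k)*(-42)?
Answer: 78960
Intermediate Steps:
((5 + 5*(-5))*k)*(-42) = ((5 + 5*(-5))*94)*(-42) = ((5 - 25)*94)*(-42) = -20*94*(-42) = -1880*(-42) = 78960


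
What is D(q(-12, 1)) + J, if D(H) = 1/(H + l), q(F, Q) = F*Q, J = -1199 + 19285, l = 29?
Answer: 307463/17 ≈ 18086.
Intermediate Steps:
J = 18086
D(H) = 1/(29 + H) (D(H) = 1/(H + 29) = 1/(29 + H))
D(q(-12, 1)) + J = 1/(29 - 12*1) + 18086 = 1/(29 - 12) + 18086 = 1/17 + 18086 = 307463/17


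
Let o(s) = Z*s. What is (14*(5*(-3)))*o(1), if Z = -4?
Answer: 840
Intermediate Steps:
o(s) = -4*s
(14*(5*(-3)))*o(1) = (14*(5*(-3)))*(-4*1) = (14*(-15))*(-4) = -210*(-4) = 840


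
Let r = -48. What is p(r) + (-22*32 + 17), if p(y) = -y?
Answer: -639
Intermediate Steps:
p(r) + (-22*32 + 17) = -1*(-48) + (-22*32 + 17) = 48 + (-704 + 17) = 48 - 687 = -639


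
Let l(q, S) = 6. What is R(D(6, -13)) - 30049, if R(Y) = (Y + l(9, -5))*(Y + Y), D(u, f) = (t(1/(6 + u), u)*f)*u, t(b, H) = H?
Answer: 402383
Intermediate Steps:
D(u, f) = f*u² (D(u, f) = (u*f)*u = (f*u)*u = f*u²)
R(Y) = 2*Y*(6 + Y) (R(Y) = (Y + 6)*(Y + Y) = (6 + Y)*(2*Y) = 2*Y*(6 + Y))
R(D(6, -13)) - 30049 = 2*(-13*6²)*(6 - 13*6²) - 30049 = 2*(-13*36)*(6 - 13*36) - 30049 = 2*(-468)*(6 - 468) - 30049 = 2*(-468)*(-462) - 30049 = 432432 - 30049 = 402383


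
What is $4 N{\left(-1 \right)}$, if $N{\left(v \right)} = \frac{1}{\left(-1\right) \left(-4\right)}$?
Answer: $1$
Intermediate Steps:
$N{\left(v \right)} = \frac{1}{4}$
$4 N{\left(-1 \right)} = 4 \cdot \frac{1}{4} = 1$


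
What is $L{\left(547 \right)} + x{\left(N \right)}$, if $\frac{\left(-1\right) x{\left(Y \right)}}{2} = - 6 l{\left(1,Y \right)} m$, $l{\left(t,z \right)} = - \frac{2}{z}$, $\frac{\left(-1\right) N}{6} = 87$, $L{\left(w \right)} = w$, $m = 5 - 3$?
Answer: $\frac{47597}{87} \approx 547.09$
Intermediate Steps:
$m = 2$
$N = -522$ ($N = \left(-6\right) 87 = -522$)
$x{\left(Y \right)} = - \frac{48}{Y}$ ($x{\left(Y \right)} = - 2 - 6 \left(- \frac{2}{Y}\right) 2 = - 2 \frac{12}{Y} 2 = - 2 \frac{24}{Y} = - \frac{48}{Y}$)
$L{\left(547 \right)} + x{\left(N \right)} = 547 - \frac{48}{-522} = 547 - - \frac{8}{87} = 547 + \frac{8}{87} = \frac{47597}{87}$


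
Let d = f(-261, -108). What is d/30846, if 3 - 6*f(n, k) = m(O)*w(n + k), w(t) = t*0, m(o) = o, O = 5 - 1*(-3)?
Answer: 1/61692 ≈ 1.6210e-5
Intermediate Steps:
O = 8 (O = 5 + 3 = 8)
w(t) = 0
f(n, k) = ½ (f(n, k) = ½ - 4*0/3 = ½ - ⅙*0 = ½ + 0 = ½)
d = ½ ≈ 0.50000
d/30846 = (½)/30846 = (½)*(1/30846) = 1/61692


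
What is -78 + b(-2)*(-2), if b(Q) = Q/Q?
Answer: -80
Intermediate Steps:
b(Q) = 1
-78 + b(-2)*(-2) = -78 + 1*(-2) = -78 - 2 = -80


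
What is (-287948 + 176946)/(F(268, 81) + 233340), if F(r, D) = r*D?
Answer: -55501/127524 ≈ -0.43522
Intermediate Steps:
F(r, D) = D*r
(-287948 + 176946)/(F(268, 81) + 233340) = (-287948 + 176946)/(81*268 + 233340) = -111002/(21708 + 233340) = -111002/255048 = -111002*1/255048 = -55501/127524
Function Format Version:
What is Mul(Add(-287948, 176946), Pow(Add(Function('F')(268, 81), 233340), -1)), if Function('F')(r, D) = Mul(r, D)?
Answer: Rational(-55501, 127524) ≈ -0.43522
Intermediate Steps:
Function('F')(r, D) = Mul(D, r)
Mul(Add(-287948, 176946), Pow(Add(Function('F')(268, 81), 233340), -1)) = Mul(Add(-287948, 176946), Pow(Add(Mul(81, 268), 233340), -1)) = Mul(-111002, Pow(Add(21708, 233340), -1)) = Mul(-111002, Pow(255048, -1)) = Mul(-111002, Rational(1, 255048)) = Rational(-55501, 127524)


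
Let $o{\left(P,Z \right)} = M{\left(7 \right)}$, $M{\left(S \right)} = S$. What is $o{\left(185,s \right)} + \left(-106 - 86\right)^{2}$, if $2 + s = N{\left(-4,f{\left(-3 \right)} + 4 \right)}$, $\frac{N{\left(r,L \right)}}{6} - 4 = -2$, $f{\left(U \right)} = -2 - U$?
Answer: $36871$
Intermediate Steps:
$N{\left(r,L \right)} = 12$ ($N{\left(r,L \right)} = 24 + 6 \left(-2\right) = 24 - 12 = 12$)
$s = 10$ ($s = -2 + 12 = 10$)
$o{\left(P,Z \right)} = 7$
$o{\left(185,s \right)} + \left(-106 - 86\right)^{2} = 7 + \left(-106 - 86\right)^{2} = 7 + \left(-192\right)^{2} = 7 + 36864 = 36871$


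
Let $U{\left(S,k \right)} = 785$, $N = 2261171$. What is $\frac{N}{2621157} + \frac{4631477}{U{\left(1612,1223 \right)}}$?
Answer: $\frac{1103782125284}{187055295} \approx 5900.8$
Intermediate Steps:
$\frac{N}{2621157} + \frac{4631477}{U{\left(1612,1223 \right)}} = \frac{2261171}{2621157} + \frac{4631477}{785} = 2261171 \cdot \frac{1}{2621157} + 4631477 \cdot \frac{1}{785} = \frac{205561}{238287} + \frac{4631477}{785} = \frac{1103782125284}{187055295}$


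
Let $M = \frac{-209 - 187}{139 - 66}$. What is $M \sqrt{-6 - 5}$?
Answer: $- \frac{396 i \sqrt{11}}{73} \approx - 17.992 i$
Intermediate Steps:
$M = - \frac{396}{73} \approx -5.4247$
$M \sqrt{-6 - 5} = - \frac{396 \sqrt{-6 - 5}}{73} = - \frac{396 \sqrt{-11}}{73} = - \frac{396 i \sqrt{11}}{73}$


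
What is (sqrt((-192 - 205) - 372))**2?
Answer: -769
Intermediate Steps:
(sqrt((-192 - 205) - 372))**2 = (sqrt(-397 - 372))**2 = (sqrt(-769))**2 = (I*sqrt(769))**2 = -769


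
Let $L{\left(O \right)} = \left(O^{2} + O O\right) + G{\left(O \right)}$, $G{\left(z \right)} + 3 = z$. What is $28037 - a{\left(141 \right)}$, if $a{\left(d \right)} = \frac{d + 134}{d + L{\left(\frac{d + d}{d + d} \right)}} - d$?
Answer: $\frac{3972823}{141} \approx 28176.0$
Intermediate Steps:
$G{\left(z \right)} = -3 + z$
$L{\left(O \right)} = -3 + O + 2 O^{2}$ ($L{\left(O \right)} = \left(O^{2} + O O\right) + \left(-3 + O\right) = \left(O^{2} + O^{2}\right) + \left(-3 + O\right) = 2 O^{2} + \left(-3 + O\right) = -3 + O + 2 O^{2}$)
$a{\left(d \right)} = - d + \frac{134 + d}{d}$ ($a{\left(d \right)} = \frac{d + 134}{d + \left(-3 + \frac{d + d}{d + d} + 2 \left(\frac{d + d}{d + d}\right)^{2}\right)} - d = \frac{134 + d}{d + \left(-3 + \frac{2 d}{2 d} + 2 \left(\frac{2 d}{2 d}\right)^{2}\right)} - d = \frac{134 + d}{d + \left(-3 + 2 d \frac{1}{2 d} + 2 \left(2 d \frac{1}{2 d}\right)^{2}\right)} - d = \frac{134 + d}{d + \left(-3 + 1 + 2 \cdot 1^{2}\right)} - d = \frac{134 + d}{d + \left(-3 + 1 + 2 \cdot 1\right)} - d = \frac{134 + d}{d + \left(-3 + 1 + 2\right)} - d = \frac{134 + d}{d + 0} - d = \frac{134 + d}{d} - d = - d + \frac{134 + d}{d}$)
$28037 - a{\left(141 \right)} = 28037 - \left(1 - 141 + \frac{134}{141}\right) = 28037 - - \frac{19606}{141} = 28037 + \frac{19606}{141} = \frac{3972823}{141}$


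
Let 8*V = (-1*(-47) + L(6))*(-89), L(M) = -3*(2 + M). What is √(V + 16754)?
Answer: 3*√29330/4 ≈ 128.45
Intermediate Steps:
L(M) = -6 - 3*M
V = -2047/8 (V = ((-1*(-47) + (-6 - 3*6))*(-89))/8 = ((47 + (-6 - 18))*(-89))/8 = ((47 - 24)*(-89))/8 = (23*(-89))/8 = (⅛)*(-2047) = -2047/8 ≈ -255.88)
√(V + 16754) = √(-2047/8 + 16754) = √(131985/8) = 3*√29330/4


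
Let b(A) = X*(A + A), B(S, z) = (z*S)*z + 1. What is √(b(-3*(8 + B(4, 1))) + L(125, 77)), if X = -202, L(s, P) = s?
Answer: √15881 ≈ 126.02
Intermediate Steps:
B(S, z) = 1 + S*z² (B(S, z) = (S*z)*z + 1 = S*z² + 1 = 1 + S*z²)
b(A) = -404*A (b(A) = -202*(A + A) = -404*A)
√(b(-3*(8 + B(4, 1))) + L(125, 77)) = √(-(-1212)*(8 + (1 + 4*1²)) + 125) = √(-(-1212)*(8 + (1 + 4*1)) + 125) = √(-(-1212)*(8 + (1 + 4)) + 125) = √(-(-1212)*(8 + 5) + 125) = √(-(-1212)*13 + 125) = √(-404*(-39) + 125) = √(15756 + 125) = √15881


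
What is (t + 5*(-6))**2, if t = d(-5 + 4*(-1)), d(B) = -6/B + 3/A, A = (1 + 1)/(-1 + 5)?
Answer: 4900/9 ≈ 544.44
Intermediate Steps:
A = 1/2 (A = 2/4 = 2*(1/4) = 1/2 ≈ 0.50000)
d(B) = 6 - 6/B (d(B) = -6/B + 3/(1/2) = -6/B + 3*2 = -6/B + 6 = 6 - 6/B)
t = 20/3 (t = 6 - 6/(-5 + 4*(-1)) = 6 - 6/(-5 - 4) = 6 - 6/(-9) = 6 - 6*(-1/9) = 6 + 2/3 = 20/3 ≈ 6.6667)
(t + 5*(-6))**2 = (20/3 + 5*(-6))**2 = (20/3 - 30)**2 = (-70/3)**2 = 4900/9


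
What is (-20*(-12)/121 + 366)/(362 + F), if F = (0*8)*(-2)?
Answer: 123/121 ≈ 1.0165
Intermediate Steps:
F = 0 (F = 0*(-2) = 0)
(-20*(-12)/121 + 366)/(362 + F) = (-20*(-12)/121 + 366)/(362 + 0) = (240*(1/121) + 366)/362 = (240/121 + 366)*(1/362) = (44526/121)*(1/362) = 123/121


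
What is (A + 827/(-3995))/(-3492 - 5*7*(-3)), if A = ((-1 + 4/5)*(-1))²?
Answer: 1112/22551775 ≈ 4.9309e-5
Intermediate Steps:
A = 1/25 (A = ((-1 + 4*(⅕))*(-1))² = ((-1 + ⅘)*(-1))² = (-⅕*(-1))² = (⅕)² = 1/25 ≈ 0.040000)
(A + 827/(-3995))/(-3492 - 5*7*(-3)) = (1/25 + 827/(-3995))/(-3492 - 5*7*(-3)) = (1/25 + 827*(-1/3995))/(-3492 - 35*(-3)) = (1/25 - 827/3995)/(-3492 + 105) = -3336/19975/(-3387) = -3336/19975*(-1/3387) = 1112/22551775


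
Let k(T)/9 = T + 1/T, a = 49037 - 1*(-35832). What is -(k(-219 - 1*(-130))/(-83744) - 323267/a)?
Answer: 1201663893355/316273494352 ≈ 3.7994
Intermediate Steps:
a = 84869 (a = 49037 + 35832 = 84869)
k(T) = 9*T + 9/T (k(T) = 9*(T + 1/T) = 9*T + 9/T)
-(k(-219 - 1*(-130))/(-83744) - 323267/a) = -((9*(-219 - 1*(-130)) + 9/(-219 - 1*(-130)))/(-83744) - 323267/84869) = -((9*(-219 + 130) + 9/(-219 + 130))*(-1/83744) - 323267*1/84869) = -((9*(-89) + 9/(-89))*(-1/83744) - 323267/84869) = -((-801 + 9*(-1/89))*(-1/83744) - 323267/84869) = -((-801 - 9/89)*(-1/83744) - 323267/84869) = -(-71298/89*(-1/83744) - 323267/84869) = -(35649/3726608 - 323267/84869) = -1*(-1201663893355/316273494352) = 1201663893355/316273494352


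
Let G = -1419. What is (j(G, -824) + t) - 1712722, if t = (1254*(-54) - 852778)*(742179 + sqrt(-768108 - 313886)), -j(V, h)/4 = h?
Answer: -683173025852 - 920494*I*sqrt(1081994) ≈ -6.8317e+11 - 9.5749e+8*I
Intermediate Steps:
j(V, h) = -4*h
t = -683171316426 - 920494*I*sqrt(1081994) (t = (-67716 - 852778)*(742179 + sqrt(-1081994)) = -920494*(742179 + I*sqrt(1081994)) = -683171316426 - 920494*I*sqrt(1081994) ≈ -6.8317e+11 - 9.5749e+8*I)
(j(G, -824) + t) - 1712722 = (-4*(-824) + (-683171316426 - 920494*I*sqrt(1081994))) - 1712722 = (3296 + (-683171316426 - 920494*I*sqrt(1081994))) - 1712722 = (-683171313130 - 920494*I*sqrt(1081994)) - 1712722 = -683173025852 - 920494*I*sqrt(1081994)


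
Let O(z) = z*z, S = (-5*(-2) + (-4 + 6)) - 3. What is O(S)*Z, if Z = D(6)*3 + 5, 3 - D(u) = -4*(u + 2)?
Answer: 8910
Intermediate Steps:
S = 9 (S = (10 + 2) - 3 = 12 - 3 = 9)
O(z) = z²
D(u) = 11 + 4*u (D(u) = 3 - (-4)*(u + 2) = 3 - (-4)*(2 + u) = 3 - (-8 - 4*u) = 3 + (8 + 4*u) = 11 + 4*u)
Z = 110 (Z = (11 + 4*6)*3 + 5 = (11 + 24)*3 + 5 = 35*3 + 5 = 105 + 5 = 110)
O(S)*Z = 9²*110 = 81*110 = 8910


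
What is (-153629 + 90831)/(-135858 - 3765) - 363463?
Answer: -50747731651/139623 ≈ -3.6346e+5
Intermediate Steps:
(-153629 + 90831)/(-135858 - 3765) - 363463 = -62798/(-139623) - 363463 = -62798*(-1/139623) - 363463 = 62798/139623 - 363463 = -50747731651/139623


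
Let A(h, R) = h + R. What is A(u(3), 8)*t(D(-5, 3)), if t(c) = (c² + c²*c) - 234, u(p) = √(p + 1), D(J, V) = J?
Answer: -3340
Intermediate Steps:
u(p) = √(1 + p)
t(c) = -234 + c² + c³ (t(c) = (c² + c³) - 234 = -234 + c² + c³)
A(h, R) = R + h
A(u(3), 8)*t(D(-5, 3)) = (8 + √(1 + 3))*(-234 + (-5)² + (-5)³) = (8 + √4)*(-234 + 25 - 125) = (8 + 2)*(-334) = 10*(-334) = -3340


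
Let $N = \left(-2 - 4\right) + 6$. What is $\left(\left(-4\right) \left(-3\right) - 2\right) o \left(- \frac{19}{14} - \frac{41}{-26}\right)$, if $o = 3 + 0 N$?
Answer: $\frac{600}{91} \approx 6.5934$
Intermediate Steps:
$N = 0$ ($N = -6 + 6 = 0$)
$o = 3$ ($o = 3 + 0 \cdot 0 = 3 + 0 = 3$)
$\left(\left(-4\right) \left(-3\right) - 2\right) o \left(- \frac{19}{14} - \frac{41}{-26}\right) = \left(\left(-4\right) \left(-3\right) - 2\right) 3 \left(- \frac{19}{14} - \frac{41}{-26}\right) = \left(12 - 2\right) 3 \left(\left(-19\right) \frac{1}{14} - - \frac{41}{26}\right) = 10 \cdot 3 \left(- \frac{19}{14} + \frac{41}{26}\right) = 30 \cdot \frac{20}{91} = \frac{600}{91}$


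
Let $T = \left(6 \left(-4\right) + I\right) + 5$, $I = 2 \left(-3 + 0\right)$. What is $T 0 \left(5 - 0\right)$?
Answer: $0$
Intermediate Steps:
$I = -6$ ($I = 2 \left(-3\right) = -6$)
$T = -25$ ($T = \left(6 \left(-4\right) - 6\right) + 5 = \left(-24 - 6\right) + 5 = -30 + 5 = -25$)
$T 0 \left(5 - 0\right) = \left(-25\right) 0 \left(5 - 0\right) = 0 \left(5 + 0\right) = 0 \cdot 5 = 0$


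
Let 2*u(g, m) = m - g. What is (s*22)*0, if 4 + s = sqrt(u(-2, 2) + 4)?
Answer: 0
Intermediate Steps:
u(g, m) = m/2 - g/2 (u(g, m) = (m - g)/2 = m/2 - g/2)
s = -4 + sqrt(6) (s = -4 + sqrt(((1/2)*2 - 1/2*(-2)) + 4) = -4 + sqrt((1 + 1) + 4) = -4 + sqrt(2 + 4) = -4 + sqrt(6) ≈ -1.5505)
(s*22)*0 = ((-4 + sqrt(6))*22)*0 = (-88 + 22*sqrt(6))*0 = 0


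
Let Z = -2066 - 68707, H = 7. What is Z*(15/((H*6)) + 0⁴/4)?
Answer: -353865/14 ≈ -25276.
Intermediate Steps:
Z = -70773
Z*(15/((H*6)) + 0⁴/4) = -70773*(15/((7*6)) + 0⁴/4) = -70773*(15/42 + 0*(¼)) = -70773*(15*(1/42) + 0) = -70773*(5/14 + 0) = -70773*5/14 = -353865/14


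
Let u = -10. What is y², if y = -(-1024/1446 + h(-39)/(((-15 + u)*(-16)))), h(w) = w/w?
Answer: 41647421929/83636640000 ≈ 0.49796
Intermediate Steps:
h(w) = 1
y = 204077/289200 (y = -(-1024/1446 + 1/((-15 - 10)*(-16))) = -(-1024*1/1446 + 1/(-25*(-16))) = -(-512/723 + 1/400) = -1*(-204077/289200) = 204077/289200 ≈ 0.70566)
y² = (204077/289200)² = 41647421929/83636640000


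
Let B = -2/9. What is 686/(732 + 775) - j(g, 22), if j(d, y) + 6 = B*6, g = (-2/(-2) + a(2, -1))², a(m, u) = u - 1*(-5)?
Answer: 35212/4521 ≈ 7.7885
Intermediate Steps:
a(m, u) = 5 + u (a(m, u) = u + 5 = 5 + u)
B = -2/9 (B = -2*⅑ = -2/9 ≈ -0.22222)
g = 25 (g = (-2/(-2) + (5 - 1))² = (-2*(-½) + 4)² = (1 + 4)² = 5² = 25)
j(d, y) = -22/3 (j(d, y) = -6 - 2/9*6 = -6 - 4/3 = -22/3)
686/(732 + 775) - j(g, 22) = 686/(732 + 775) - 1*(-22/3) = 686/1507 + 22/3 = 35212/4521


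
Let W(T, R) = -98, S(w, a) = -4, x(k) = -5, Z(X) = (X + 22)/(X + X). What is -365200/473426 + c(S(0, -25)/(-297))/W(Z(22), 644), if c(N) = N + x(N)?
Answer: -4964183647/6889768578 ≈ -0.72052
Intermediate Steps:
Z(X) = (22 + X)/(2*X) (Z(X) = (22 + X)/((2*X)) = (22 + X)*(1/(2*X)) = (22 + X)/(2*X))
c(N) = -5 + N (c(N) = N - 5 = -5 + N)
-365200/473426 + c(S(0, -25)/(-297))/W(Z(22), 644) = -365200/473426 + (-5 - 4/(-297))/(-98) = -365200*1/473426 + (-5 - 4*(-1/297))*(-1/98) = -182600/236713 + (-5 + 4/297)*(-1/98) = -182600/236713 - 1481/297*(-1/98) = -182600/236713 + 1481/29106 = -4964183647/6889768578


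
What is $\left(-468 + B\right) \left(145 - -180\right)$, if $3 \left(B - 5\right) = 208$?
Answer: $- \frac{383825}{3} \approx -1.2794 \cdot 10^{5}$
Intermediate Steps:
$B = \frac{223}{3}$ ($B = 5 + \frac{1}{3} \cdot 208 = 5 + \frac{208}{3} = \frac{223}{3} \approx 74.333$)
$\left(-468 + B\right) \left(145 - -180\right) = \left(-468 + \frac{223}{3}\right) \left(145 - -180\right) = - \frac{1181 \left(145 + 180\right)}{3} = \left(- \frac{1181}{3}\right) 325 = - \frac{383825}{3}$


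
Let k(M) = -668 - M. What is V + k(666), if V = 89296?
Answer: 87962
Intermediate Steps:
V + k(666) = 89296 + (-668 - 1*666) = 89296 + (-668 - 666) = 89296 - 1334 = 87962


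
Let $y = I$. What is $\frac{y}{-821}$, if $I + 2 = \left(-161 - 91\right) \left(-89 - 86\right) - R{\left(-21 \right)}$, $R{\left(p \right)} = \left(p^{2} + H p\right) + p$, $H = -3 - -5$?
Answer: $- \frac{43720}{821} \approx -53.252$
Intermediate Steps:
$H = 2$ ($H = -3 + 5 = 2$)
$R{\left(p \right)} = p^{2} + 3 p$ ($R{\left(p \right)} = \left(p^{2} + 2 p\right) + p = p^{2} + 3 p$)
$I = 43720$ ($I = -2 + \left(\left(-161 - 91\right) \left(-89 - 86\right) - - 21 \left(3 - 21\right)\right) = -2 - \left(-44100 - -378\right) = -2 + \left(44100 - 378\right) = -2 + 43722 = 43720$)
$y = 43720$
$\frac{y}{-821} = \frac{43720}{-821} = 43720 \left(- \frac{1}{821}\right) = - \frac{43720}{821}$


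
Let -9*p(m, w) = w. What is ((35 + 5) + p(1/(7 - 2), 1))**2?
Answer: 128881/81 ≈ 1591.1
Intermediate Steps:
p(m, w) = -w/9
((35 + 5) + p(1/(7 - 2), 1))**2 = ((35 + 5) - 1/9*1)**2 = (40 - 1/9)**2 = (359/9)**2 = 128881/81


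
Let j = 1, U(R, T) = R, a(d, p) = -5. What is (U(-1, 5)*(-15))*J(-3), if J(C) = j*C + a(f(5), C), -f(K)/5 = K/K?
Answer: -120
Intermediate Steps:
f(K) = -5 (f(K) = -5*K/K = -5*1 = -5)
J(C) = -5 + C (J(C) = 1*C - 5 = C - 5 = -5 + C)
(U(-1, 5)*(-15))*J(-3) = (-1*(-15))*(-5 - 3) = 15*(-8) = -120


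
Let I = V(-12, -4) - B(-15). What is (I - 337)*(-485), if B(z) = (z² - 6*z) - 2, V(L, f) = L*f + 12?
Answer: 286150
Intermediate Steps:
V(L, f) = 12 + L*f
B(z) = -2 + z² - 6*z
I = -253 (I = (12 - 12*(-4)) - (-2 + (-15)² - 6*(-15)) = (12 + 48) - (-2 + 225 + 90) = 60 - 1*313 = 60 - 313 = -253)
(I - 337)*(-485) = (-253 - 337)*(-485) = -590*(-485) = 286150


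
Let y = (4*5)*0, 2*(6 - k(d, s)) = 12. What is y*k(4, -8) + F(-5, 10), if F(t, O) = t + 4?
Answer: -1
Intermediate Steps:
F(t, O) = 4 + t
k(d, s) = 0 (k(d, s) = 6 - ½*12 = 6 - 6 = 0)
y = 0 (y = 20*0 = 0)
y*k(4, -8) + F(-5, 10) = 0*0 + (4 - 5) = 0 - 1 = -1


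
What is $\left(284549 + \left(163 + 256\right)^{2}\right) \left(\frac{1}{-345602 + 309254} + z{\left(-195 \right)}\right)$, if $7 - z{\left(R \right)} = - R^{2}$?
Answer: $\frac{106008357447475}{6058} \approx 1.7499 \cdot 10^{10}$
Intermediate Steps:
$z{\left(R \right)} = 7 + R^{2}$ ($z{\left(R \right)} = 7 - - R^{2} = 7 + R^{2}$)
$\left(284549 + \left(163 + 256\right)^{2}\right) \left(\frac{1}{-345602 + 309254} + z{\left(-195 \right)}\right) = \left(284549 + \left(163 + 256\right)^{2}\right) \left(\frac{1}{-345602 + 309254} + \left(7 + \left(-195\right)^{2}\right)\right) = \left(284549 + 419^{2}\right) \left(\frac{1}{-36348} + \left(7 + 38025\right)\right) = \left(284549 + 175561\right) \left(- \frac{1}{36348} + 38032\right) = 460110 \cdot \frac{1382387135}{36348} = \frac{106008357447475}{6058}$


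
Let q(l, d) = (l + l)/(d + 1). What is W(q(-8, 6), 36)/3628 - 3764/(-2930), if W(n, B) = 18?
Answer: 3427133/2657510 ≈ 1.2896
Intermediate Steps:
q(l, d) = 2*l/(1 + d) (q(l, d) = (2*l)/(1 + d) = 2*l/(1 + d))
W(q(-8, 6), 36)/3628 - 3764/(-2930) = 18/3628 - 3764/(-2930) = 18*(1/3628) - 3764*(-1/2930) = 9/1814 + 1882/1465 = 3427133/2657510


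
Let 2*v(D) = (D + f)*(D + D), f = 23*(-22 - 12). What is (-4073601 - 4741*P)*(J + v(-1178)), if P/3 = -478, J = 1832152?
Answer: 11284283212776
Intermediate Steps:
f = -782 (f = 23*(-34) = -782)
P = -1434 (P = 3*(-478) = -1434)
v(D) = D*(-782 + D) (v(D) = ((D - 782)*(D + D))/2 = ((-782 + D)*(2*D))/2 = (2*D*(-782 + D))/2 = D*(-782 + D))
(-4073601 - 4741*P)*(J + v(-1178)) = (-4073601 - 4741*(-1434))*(1832152 - 1178*(-782 - 1178)) = (-4073601 + 6798594)*(1832152 - 1178*(-1960)) = 2724993*(1832152 + 2308880) = 2724993*4141032 = 11284283212776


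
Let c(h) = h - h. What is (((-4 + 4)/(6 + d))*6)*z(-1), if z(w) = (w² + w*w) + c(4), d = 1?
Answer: 0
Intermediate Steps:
c(h) = 0
z(w) = 2*w² (z(w) = (w² + w*w) + 0 = (w² + w²) + 0 = 2*w² + 0 = 2*w²)
(((-4 + 4)/(6 + d))*6)*z(-1) = (((-4 + 4)/(6 + 1))*6)*(2*(-1)²) = ((0/7)*6)*(2*1) = ((0*(⅐))*6)*2 = (0*6)*2 = 0*2 = 0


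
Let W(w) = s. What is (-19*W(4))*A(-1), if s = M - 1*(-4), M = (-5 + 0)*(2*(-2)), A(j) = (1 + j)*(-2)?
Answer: 0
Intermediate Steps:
A(j) = -2 - 2*j
M = 20 (M = -5*(-4) = 20)
s = 24 (s = 20 - 1*(-4) = 20 + 4 = 24)
W(w) = 24
(-19*W(4))*A(-1) = (-19*24)*(-2 - 2*(-1)) = -456*(-2 + 2) = -456*0 = 0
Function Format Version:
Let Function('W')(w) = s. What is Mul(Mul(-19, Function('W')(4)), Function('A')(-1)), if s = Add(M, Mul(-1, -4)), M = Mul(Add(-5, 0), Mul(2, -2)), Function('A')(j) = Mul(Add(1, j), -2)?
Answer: 0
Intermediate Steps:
Function('A')(j) = Add(-2, Mul(-2, j))
M = 20 (M = Mul(-5, -4) = 20)
s = 24 (s = Add(20, Mul(-1, -4)) = Add(20, 4) = 24)
Function('W')(w) = 24
Mul(Mul(-19, Function('W')(4)), Function('A')(-1)) = Mul(Mul(-19, 24), Add(-2, Mul(-2, -1))) = Mul(-456, Add(-2, 2)) = Mul(-456, 0) = 0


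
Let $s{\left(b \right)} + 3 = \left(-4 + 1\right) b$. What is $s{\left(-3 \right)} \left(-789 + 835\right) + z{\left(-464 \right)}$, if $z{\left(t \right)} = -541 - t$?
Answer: $199$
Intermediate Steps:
$s{\left(b \right)} = -3 - 3 b$ ($s{\left(b \right)} = -3 + \left(-4 + 1\right) b = -3 - 3 b$)
$s{\left(-3 \right)} \left(-789 + 835\right) + z{\left(-464 \right)} = \left(-3 - -9\right) \left(-789 + 835\right) - 77 = \left(-3 + 9\right) 46 + \left(-541 + 464\right) = 6 \cdot 46 - 77 = 276 - 77 = 199$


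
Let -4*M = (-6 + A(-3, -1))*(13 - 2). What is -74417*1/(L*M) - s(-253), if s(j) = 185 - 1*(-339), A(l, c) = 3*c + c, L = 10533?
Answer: -303709894/579315 ≈ -524.26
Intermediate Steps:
A(l, c) = 4*c
M = 55/2 (M = -(-6 + 4*(-1))*(13 - 2)/4 = -(-6 - 4)*11/4 = -(-5)*11/2 = -1/4*(-110) = 55/2 ≈ 27.500)
s(j) = 524 (s(j) = 185 + 339 = 524)
-74417*1/(L*M) - s(-253) = -74417/((55/2)*10533) - 1*524 = -74417/579315/2 - 524 = -74417*2/579315 - 524 = -148834/579315 - 524 = -303709894/579315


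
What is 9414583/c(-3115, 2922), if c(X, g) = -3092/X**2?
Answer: -91351817130175/3092 ≈ -2.9545e+10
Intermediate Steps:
c(X, g) = -3092/X**2
9414583/c(-3115, 2922) = 9414583/((-3092/(-3115)**2)) = 9414583/((-3092*1/9703225)) = 9414583/(-3092/9703225) = 9414583*(-9703225/3092) = -91351817130175/3092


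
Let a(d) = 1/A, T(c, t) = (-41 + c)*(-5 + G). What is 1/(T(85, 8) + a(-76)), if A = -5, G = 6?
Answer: 5/219 ≈ 0.022831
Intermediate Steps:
T(c, t) = -41 + c (T(c, t) = (-41 + c)*(-5 + 6) = (-41 + c)*1 = -41 + c)
a(d) = -⅕ (a(d) = 1/(-5) = -⅕)
1/(T(85, 8) + a(-76)) = 1/((-41 + 85) - ⅕) = 1/(44 - ⅕) = 1/(219/5) = 5/219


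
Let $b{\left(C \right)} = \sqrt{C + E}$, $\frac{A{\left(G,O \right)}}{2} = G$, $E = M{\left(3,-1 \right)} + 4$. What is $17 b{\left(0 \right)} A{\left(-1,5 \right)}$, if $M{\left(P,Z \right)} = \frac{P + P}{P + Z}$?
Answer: $- 34 \sqrt{7} \approx -89.956$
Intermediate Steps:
$M{\left(P,Z \right)} = \frac{2 P}{P + Z}$
$E = 7$ ($E = 2 \cdot 3 \frac{1}{3 - 1} + 4 = 2 \cdot 3 \cdot \frac{1}{2} + 4 = 3 + 4 = 7$)
$A{\left(G,O \right)} = 2 G$
$b{\left(C \right)} = \sqrt{7 + C}$ ($b{\left(C \right)} = \sqrt{C + 7} = \sqrt{7 + C}$)
$17 b{\left(0 \right)} A{\left(-1,5 \right)} = 17 \sqrt{7 + 0} \cdot 2 \left(-1\right) = 17 \sqrt{7} \left(-2\right) = - 34 \sqrt{7}$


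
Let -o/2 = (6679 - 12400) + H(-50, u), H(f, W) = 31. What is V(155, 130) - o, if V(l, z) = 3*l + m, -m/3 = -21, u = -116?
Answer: -10852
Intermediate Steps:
m = 63 (m = -3*(-21) = 63)
V(l, z) = 63 + 3*l (V(l, z) = 3*l + 63 = 63 + 3*l)
o = 11380 (o = -2*((6679 - 12400) + 31) = -2*(-5721 + 31) = -2*(-5690) = 11380)
V(155, 130) - o = (63 + 3*155) - 1*11380 = (63 + 465) - 11380 = 528 - 11380 = -10852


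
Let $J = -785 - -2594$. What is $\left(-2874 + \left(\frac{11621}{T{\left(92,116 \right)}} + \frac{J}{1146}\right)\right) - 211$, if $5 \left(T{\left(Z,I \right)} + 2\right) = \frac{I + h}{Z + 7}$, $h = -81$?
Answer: $- \frac{3478825}{382} \approx -9106.9$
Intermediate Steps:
$J = 1809$ ($J = -785 + 2594 = 1809$)
$T{\left(Z,I \right)} = -2 + \frac{-81 + I}{5 \left(7 + Z\right)}$ ($T{\left(Z,I \right)} = -2 + \frac{\left(I - 81\right) \frac{1}{Z + 7}}{5} = -2 + \frac{\left(-81 + I\right) \frac{1}{7 + Z}}{5} = -2 + \frac{\frac{1}{7 + Z} \left(-81 + I\right)}{5} = -2 + \frac{-81 + I}{5 \left(7 + Z\right)}$)
$\left(-2874 + \left(\frac{11621}{T{\left(92,116 \right)}} + \frac{J}{1146}\right)\right) - 211 = \left(-2874 + \left(\frac{11621}{\frac{1}{5} \frac{1}{7 + 92} \left(-151 + 116 - 920\right)} + \frac{1809}{1146}\right)\right) - 211 = \left(-2874 + \left(\frac{11621}{\frac{1}{5} \cdot \frac{1}{99} \left(-151 + 116 - 920\right)} + 1809 \cdot \frac{1}{1146}\right)\right) - 211 = \left(-2874 + \left(\frac{11621}{\frac{1}{5} \cdot \frac{1}{99} \left(-955\right)} + \frac{603}{382}\right)\right) - 211 = \left(-2874 + \left(\frac{11621}{- \frac{191}{99}} + \frac{603}{382}\right)\right) - 211 = \left(-2874 + \left(11621 \left(- \frac{99}{191}\right) + \frac{603}{382}\right)\right) - 211 = \left(-2874 + \left(- \frac{1150479}{191} + \frac{603}{382}\right)\right) - 211 = \left(-2874 - \frac{2300355}{382}\right) - 211 = - \frac{3398223}{382} - 211 = - \frac{3478825}{382}$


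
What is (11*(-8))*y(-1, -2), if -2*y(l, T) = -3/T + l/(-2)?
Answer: 88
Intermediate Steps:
y(l, T) = l/4 + 3/(2*T) (y(l, T) = -(-3/T + l/(-2))/2 = -(-3/T + l*(-½))/2 = -(-3/T - l/2)/2 = l/4 + 3/(2*T))
(11*(-8))*y(-1, -2) = (11*(-8))*((¼)*(6 - 2*(-1))/(-2)) = -22*(-1)*(6 + 2)/2 = -22*(-1)*8/2 = -88*(-1) = 88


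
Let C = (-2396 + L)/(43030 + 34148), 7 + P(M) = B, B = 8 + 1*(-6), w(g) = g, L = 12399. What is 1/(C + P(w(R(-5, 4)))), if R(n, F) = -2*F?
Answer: -77178/375887 ≈ -0.20532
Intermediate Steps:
B = 2 (B = 8 - 6 = 2)
P(M) = -5 (P(M) = -7 + 2 = -5)
C = 10003/77178 (C = (-2396 + 12399)/(43030 + 34148) = 10003/77178 ≈ 0.12961)
1/(C + P(w(R(-5, 4)))) = 1/(10003/77178 - 5) = 1/(-375887/77178) = -77178/375887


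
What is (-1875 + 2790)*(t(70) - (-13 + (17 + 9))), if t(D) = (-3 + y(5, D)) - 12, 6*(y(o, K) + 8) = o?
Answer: -64355/2 ≈ -32178.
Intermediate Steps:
y(o, K) = -8 + o/6
t(D) = -133/6 (t(D) = (-3 + (-8 + (1/6)*5)) - 12 = (-3 + (-8 + 5/6)) - 12 = (-3 - 43/6) - 12 = -61/6 - 12 = -133/6)
(-1875 + 2790)*(t(70) - (-13 + (17 + 9))) = (-1875 + 2790)*(-133/6 - (-13 + (17 + 9))) = 915*(-133/6 - (-13 + 26)) = 915*(-133/6 - 1*13) = 915*(-133/6 - 13) = 915*(-211/6) = -64355/2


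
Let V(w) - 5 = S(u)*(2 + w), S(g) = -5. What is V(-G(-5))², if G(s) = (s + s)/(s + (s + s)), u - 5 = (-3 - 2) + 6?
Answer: 25/9 ≈ 2.7778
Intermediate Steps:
u = 6 (u = 5 + ((-3 - 2) + 6) = 5 + (-5 + 6) = 5 + 1 = 6)
G(s) = ⅔ (G(s) = (2*s)/(s + 2*s) = (2*s)/((3*s)) = (2*s)*(1/(3*s)) = ⅔)
V(w) = -5 - 5*w (V(w) = 5 - 5*(2 + w) = 5 + (-10 - 5*w) = -5 - 5*w)
V(-G(-5))² = (-5 - (-5)*2/3)² = (-5 - 5*(-⅔))² = (-5 + 10/3)² = (-5/3)² = 25/9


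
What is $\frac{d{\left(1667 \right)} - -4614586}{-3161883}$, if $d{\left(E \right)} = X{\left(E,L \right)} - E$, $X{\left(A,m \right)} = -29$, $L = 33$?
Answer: $- \frac{1537630}{1053961} \approx -1.4589$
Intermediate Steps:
$d{\left(E \right)} = -29 - E$
$\frac{d{\left(1667 \right)} - -4614586}{-3161883} = \frac{\left(-29 - 1667\right) - -4614586}{-3161883} = \left(\left(-29 - 1667\right) + 4614586\right) \left(- \frac{1}{3161883}\right) = \left(-1696 + 4614586\right) \left(- \frac{1}{3161883}\right) = 4612890 \left(- \frac{1}{3161883}\right) = - \frac{1537630}{1053961}$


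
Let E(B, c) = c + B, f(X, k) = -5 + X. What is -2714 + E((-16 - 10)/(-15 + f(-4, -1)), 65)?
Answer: -31775/12 ≈ -2647.9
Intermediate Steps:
E(B, c) = B + c
-2714 + E((-16 - 10)/(-15 + f(-4, -1)), 65) = -2714 + ((-16 - 10)/(-15 + (-5 - 4)) + 65) = -2714 + (-26/(-15 - 9) + 65) = -2714 + (-26/(-24) + 65) = -2714 + (-26*(-1/24) + 65) = -2714 + (13/12 + 65) = -2714 + 793/12 = -31775/12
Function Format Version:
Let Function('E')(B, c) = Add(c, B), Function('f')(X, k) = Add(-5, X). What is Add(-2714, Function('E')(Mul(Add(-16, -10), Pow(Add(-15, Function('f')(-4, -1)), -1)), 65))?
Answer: Rational(-31775, 12) ≈ -2647.9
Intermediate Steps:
Function('E')(B, c) = Add(B, c)
Add(-2714, Function('E')(Mul(Add(-16, -10), Pow(Add(-15, Function('f')(-4, -1)), -1)), 65)) = Add(-2714, Add(Mul(Add(-16, -10), Pow(Add(-15, Add(-5, -4)), -1)), 65)) = Add(-2714, Add(Mul(-26, Pow(Add(-15, -9), -1)), 65)) = Add(-2714, Add(Mul(-26, Pow(-24, -1)), 65)) = Add(-2714, Add(Mul(-26, Rational(-1, 24)), 65)) = Add(-2714, Add(Rational(13, 12), 65)) = Add(-2714, Rational(793, 12)) = Rational(-31775, 12)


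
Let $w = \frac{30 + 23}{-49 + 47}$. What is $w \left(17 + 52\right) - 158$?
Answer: $- \frac{3973}{2} \approx -1986.5$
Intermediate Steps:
$w = - \frac{53}{2}$ ($w = \frac{53}{-2} = 53 \left(- \frac{1}{2}\right) = - \frac{53}{2} \approx -26.5$)
$w \left(17 + 52\right) - 158 = - \frac{53 \left(17 + 52\right)}{2} - 158 = \left(- \frac{53}{2}\right) 69 - 158 = - \frac{3657}{2} - 158 = - \frac{3973}{2}$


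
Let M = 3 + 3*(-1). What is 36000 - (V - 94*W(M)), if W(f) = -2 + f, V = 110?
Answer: 35702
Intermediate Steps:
M = 0 (M = 3 - 3 = 0)
36000 - (V - 94*W(M)) = 36000 - (110 - 94*(-2 + 0)) = 36000 - (110 - 94*(-2)) = 36000 - (110 + 188) = 36000 - 1*298 = 36000 - 298 = 35702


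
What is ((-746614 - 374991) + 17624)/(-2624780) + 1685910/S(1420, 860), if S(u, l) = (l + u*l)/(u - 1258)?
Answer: 35911113634423/160381932340 ≈ 223.91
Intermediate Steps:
S(u, l) = (l + l*u)/(-1258 + u)
((-746614 - 374991) + 17624)/(-2624780) + 1685910/S(1420, 860) = ((-746614 - 374991) + 17624)/(-2624780) + 1685910/((860*(1 + 1420)/(-1258 + 1420))) = (-1121605 + 17624)*(-1/2624780) + 1685910/((860*1421/162)) = -1103981*(-1/2624780) + 1685910/((860*(1/162)*1421)) = 1103981/2624780 + 1685910/(611030/81) = 1103981/2624780 + 1685910*(81/611030) = 1103981/2624780 + 13655871/61103 = 35911113634423/160381932340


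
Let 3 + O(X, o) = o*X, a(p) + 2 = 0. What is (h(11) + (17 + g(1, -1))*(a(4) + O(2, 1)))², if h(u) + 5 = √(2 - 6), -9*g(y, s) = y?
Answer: 27853/9 - 668*I/3 ≈ 3094.8 - 222.67*I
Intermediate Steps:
g(y, s) = -y/9
a(p) = -2 (a(p) = -2 + 0 = -2)
O(X, o) = -3 + X*o (O(X, o) = -3 + o*X = -3 + X*o)
h(u) = -5 + 2*I (h(u) = -5 + √(2 - 6) = -5 + √(-4) = -5 + 2*I)
(h(11) + (17 + g(1, -1))*(a(4) + O(2, 1)))² = ((-5 + 2*I) + (17 - ⅑*1)*(-2 + (-3 + 2*1)))² = ((-5 + 2*I) + (17 - ⅑)*(-2 + (-3 + 2)))² = ((-5 + 2*I) + 152*(-2 - 1)/9)² = ((-5 + 2*I) + (152/9)*(-3))² = ((-5 + 2*I) - 152/3)² = (-167/3 + 2*I)²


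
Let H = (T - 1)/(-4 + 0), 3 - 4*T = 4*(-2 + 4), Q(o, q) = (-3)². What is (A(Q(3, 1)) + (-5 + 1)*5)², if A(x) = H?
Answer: 96721/256 ≈ 377.82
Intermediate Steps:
Q(o, q) = 9
T = -5/4 (T = ¾ - (-2 + 4) = ¾ - 2 = -5/4 ≈ -1.2500)
H = 9/16 (H = (-5/4 - 1)/(-4 + 0) = -9/4/(-4) = -9/4*(-¼) = 9/16 ≈ 0.56250)
A(x) = 9/16
(A(Q(3, 1)) + (-5 + 1)*5)² = (9/16 + (-5 + 1)*5)² = (9/16 - 4*5)² = (9/16 - 20)² = (-311/16)² = 96721/256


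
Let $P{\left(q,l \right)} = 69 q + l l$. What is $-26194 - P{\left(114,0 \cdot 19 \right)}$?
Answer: $-34060$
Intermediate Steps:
$P{\left(q,l \right)} = l^{2} + 69 q$ ($P{\left(q,l \right)} = 69 q + l^{2} = l^{2} + 69 q$)
$-26194 - P{\left(114,0 \cdot 19 \right)} = -26194 - \left(\left(0 \cdot 19\right)^{2} + 69 \cdot 114\right) = -26194 - \left(0^{2} + 7866\right) = -26194 - \left(0 + 7866\right) = -26194 - 7866 = -34060$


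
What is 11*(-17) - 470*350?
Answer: -164687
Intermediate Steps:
11*(-17) - 470*350 = -187 - 164500 = -164687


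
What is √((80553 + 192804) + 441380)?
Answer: √714737 ≈ 845.42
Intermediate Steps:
√((80553 + 192804) + 441380) = √(273357 + 441380) = √714737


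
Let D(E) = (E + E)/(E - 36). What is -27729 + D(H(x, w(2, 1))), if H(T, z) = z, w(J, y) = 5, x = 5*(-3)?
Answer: -859609/31 ≈ -27729.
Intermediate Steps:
x = -15
D(E) = 2*E/(-36 + E) (D(E) = (2*E)/(-36 + E) = 2*E/(-36 + E))
-27729 + D(H(x, w(2, 1))) = -27729 + 2*5/(-36 + 5) = -27729 + 2*5/(-31) = -27729 + 2*5*(-1/31) = -27729 - 10/31 = -859609/31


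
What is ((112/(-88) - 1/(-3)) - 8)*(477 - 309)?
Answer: -16520/11 ≈ -1501.8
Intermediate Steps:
((112/(-88) - 1/(-3)) - 8)*(477 - 309) = ((112*(-1/88) - 1*(-⅓)) - 8)*168 = ((-14/11 + ⅓) - 8)*168 = (-31/33 - 8)*168 = -295/33*168 = -16520/11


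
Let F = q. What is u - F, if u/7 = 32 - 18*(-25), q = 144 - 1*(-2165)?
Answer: 1065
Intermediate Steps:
q = 2309 (q = 144 + 2165 = 2309)
F = 2309
u = 3374 (u = 7*(32 - 18*(-25)) = 7*(32 + 450) = 7*482 = 3374)
u - F = 3374 - 1*2309 = 3374 - 2309 = 1065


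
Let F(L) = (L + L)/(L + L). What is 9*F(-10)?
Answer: 9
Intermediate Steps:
F(L) = 1 (F(L) = (2*L)/((2*L)) = (2*L)*(1/(2*L)) = 1)
9*F(-10) = 9*1 = 9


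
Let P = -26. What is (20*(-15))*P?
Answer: 7800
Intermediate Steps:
(20*(-15))*P = (20*(-15))*(-26) = -300*(-26) = 7800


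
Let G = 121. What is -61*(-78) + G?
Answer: 4879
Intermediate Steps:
-61*(-78) + G = -61*(-78) + 121 = 4758 + 121 = 4879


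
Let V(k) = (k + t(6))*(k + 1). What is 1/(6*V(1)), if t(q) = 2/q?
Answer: 1/16 ≈ 0.062500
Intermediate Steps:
V(k) = (1 + k)*(⅓ + k) (V(k) = (k + 2/6)*(k + 1) = (k + 2*(⅙))*(1 + k) = (k + ⅓)*(1 + k) = (⅓ + k)*(1 + k) = (1 + k)*(⅓ + k))
1/(6*V(1)) = 1/(6*(⅓ + 1² + (4/3)*1)) = 1/(6*(⅓ + 1 + 4/3)) = 1/(6*(8/3)) = 1/16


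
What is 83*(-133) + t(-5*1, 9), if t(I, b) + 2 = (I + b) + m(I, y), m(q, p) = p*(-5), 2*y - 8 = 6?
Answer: -11072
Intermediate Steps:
y = 7 (y = 4 + (½)*6 = 4 + 3 = 7)
m(q, p) = -5*p
t(I, b) = -37 + I + b (t(I, b) = -2 + ((I + b) - 5*7) = -2 + ((I + b) - 35) = -2 + (-35 + I + b) = -37 + I + b)
83*(-133) + t(-5*1, 9) = 83*(-133) + (-37 - 5*1 + 9) = -11039 + (-37 - 5 + 9) = -11039 - 33 = -11072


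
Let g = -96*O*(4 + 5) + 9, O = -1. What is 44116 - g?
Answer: 43243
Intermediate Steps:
g = 873 (g = -(-96)*(4 + 5) + 9 = -(-96)*9 + 9 = -96*(-9) + 9 = 864 + 9 = 873)
44116 - g = 44116 - 1*873 = 44116 - 873 = 43243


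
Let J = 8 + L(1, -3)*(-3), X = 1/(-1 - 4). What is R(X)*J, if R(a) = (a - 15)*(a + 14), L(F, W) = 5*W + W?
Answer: -325128/25 ≈ -13005.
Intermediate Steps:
L(F, W) = 6*W
X = -⅕ (X = 1/(-5) = -⅕ ≈ -0.20000)
R(a) = (-15 + a)*(14 + a)
J = 62 (J = 8 + (6*(-3))*(-3) = 8 - 18*(-3) = 8 + 54 = 62)
R(X)*J = (-210 + (-⅕)² - 1*(-⅕))*62 = (-210 + 1/25 + ⅕)*62 = -5244/25*62 = -325128/25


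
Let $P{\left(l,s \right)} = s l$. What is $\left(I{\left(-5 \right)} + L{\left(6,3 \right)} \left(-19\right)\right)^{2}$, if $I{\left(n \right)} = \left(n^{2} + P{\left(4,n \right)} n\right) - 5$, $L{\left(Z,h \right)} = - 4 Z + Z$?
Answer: $213444$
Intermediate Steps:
$L{\left(Z,h \right)} = - 3 Z$
$P{\left(l,s \right)} = l s$
$I{\left(n \right)} = -5 + 5 n^{2}$ ($I{\left(n \right)} = \left(n^{2} + 4 n n\right) - 5 = \left(n^{2} + 4 n^{2}\right) - 5 = 5 n^{2} - 5 = -5 + 5 n^{2}$)
$\left(I{\left(-5 \right)} + L{\left(6,3 \right)} \left(-19\right)\right)^{2} = \left(\left(-5 + 5 \left(-5\right)^{2}\right) + \left(-3\right) 6 \left(-19\right)\right)^{2} = \left(\left(-5 + 5 \cdot 25\right) - -342\right)^{2} = \left(\left(-5 + 125\right) + 342\right)^{2} = \left(120 + 342\right)^{2} = 462^{2} = 213444$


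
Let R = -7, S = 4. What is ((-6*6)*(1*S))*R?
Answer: 1008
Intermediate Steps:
((-6*6)*(1*S))*R = ((-6*6)*(1*4))*(-7) = -36*4*(-7) = -144*(-7) = 1008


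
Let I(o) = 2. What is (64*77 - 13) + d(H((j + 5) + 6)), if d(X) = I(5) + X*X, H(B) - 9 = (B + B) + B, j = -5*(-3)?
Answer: 12486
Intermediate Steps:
j = 15
H(B) = 9 + 3*B (H(B) = 9 + ((B + B) + B) = 9 + (2*B + B) = 9 + 3*B)
d(X) = 2 + X**2 (d(X) = 2 + X*X = 2 + X**2)
(64*77 - 13) + d(H((j + 5) + 6)) = (64*77 - 13) + (2 + (9 + 3*((15 + 5) + 6))**2) = (4928 - 13) + (2 + (9 + 3*(20 + 6))**2) = 4915 + (2 + (9 + 3*26)**2) = 4915 + (2 + (9 + 78)**2) = 4915 + (2 + 87**2) = 4915 + (2 + 7569) = 4915 + 7571 = 12486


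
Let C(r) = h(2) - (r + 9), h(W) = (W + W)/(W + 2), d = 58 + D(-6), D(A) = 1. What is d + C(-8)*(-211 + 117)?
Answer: 59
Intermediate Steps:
d = 59 (d = 58 + 1 = 59)
h(W) = 2*W/(2 + W) (h(W) = (2*W)/(2 + W) = 2*W/(2 + W))
C(r) = -8 - r (C(r) = 2*2/(2 + 2) - (r + 9) = 2*2/4 - (9 + r) = 2*2*(1/4) + (-9 - r) = 1 + (-9 - r) = -8 - r)
d + C(-8)*(-211 + 117) = 59 + (-8 - 1*(-8))*(-211 + 117) = 59 + (-8 + 8)*(-94) = 59 + 0*(-94) = 59 + 0 = 59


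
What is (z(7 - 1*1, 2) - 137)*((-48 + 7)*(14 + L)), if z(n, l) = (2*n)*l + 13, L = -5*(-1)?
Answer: 77900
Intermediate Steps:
L = 5
z(n, l) = 13 + 2*l*n (z(n, l) = 2*l*n + 13 = 13 + 2*l*n)
(z(7 - 1*1, 2) - 137)*((-48 + 7)*(14 + L)) = ((13 + 2*2*(7 - 1*1)) - 137)*((-48 + 7)*(14 + 5)) = ((13 + 2*2*(7 - 1)) - 137)*(-41*19) = ((13 + 2*2*6) - 137)*(-779) = ((13 + 24) - 137)*(-779) = (37 - 137)*(-779) = -100*(-779) = 77900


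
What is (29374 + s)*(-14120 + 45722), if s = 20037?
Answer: 1561486422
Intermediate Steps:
(29374 + s)*(-14120 + 45722) = (29374 + 20037)*(-14120 + 45722) = 49411*31602 = 1561486422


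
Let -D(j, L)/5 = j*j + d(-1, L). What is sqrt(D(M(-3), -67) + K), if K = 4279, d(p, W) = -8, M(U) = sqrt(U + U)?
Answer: sqrt(4349) ≈ 65.947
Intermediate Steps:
M(U) = sqrt(2)*sqrt(U) (M(U) = sqrt(2*U) = sqrt(2)*sqrt(U))
D(j, L) = 40 - 5*j**2 (D(j, L) = -5*(j*j - 8) = -5*(j**2 - 8) = -5*(-8 + j**2) = 40 - 5*j**2)
sqrt(D(M(-3), -67) + K) = sqrt((40 - 5*(sqrt(2)*sqrt(-3))**2) + 4279) = sqrt((40 - 5*(sqrt(2)*(I*sqrt(3)))**2) + 4279) = sqrt((40 - 5*(I*sqrt(6))**2) + 4279) = sqrt((40 - 5*(-6)) + 4279) = sqrt((40 + 30) + 4279) = sqrt(70 + 4279) = sqrt(4349)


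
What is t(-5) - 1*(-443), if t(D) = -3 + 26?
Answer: 466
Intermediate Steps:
t(D) = 23
t(-5) - 1*(-443) = 23 - 1*(-443) = 23 + 443 = 466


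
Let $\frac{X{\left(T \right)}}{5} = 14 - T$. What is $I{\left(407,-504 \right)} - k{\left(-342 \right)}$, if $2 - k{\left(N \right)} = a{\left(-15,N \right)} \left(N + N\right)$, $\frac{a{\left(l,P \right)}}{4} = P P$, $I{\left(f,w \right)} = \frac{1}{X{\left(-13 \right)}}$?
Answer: $- \frac{43201823309}{135} \approx -3.2001 \cdot 10^{8}$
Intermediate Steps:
$X{\left(T \right)} = 70 - 5 T$ ($X{\left(T \right)} = 5 \left(14 - T\right) = 70 - 5 T$)
$I{\left(f,w \right)} = \frac{1}{135}$ ($I{\left(f,w \right)} = \frac{1}{70 - -65} = \frac{1}{70 + 65} = \frac{1}{135}$)
$a{\left(l,P \right)} = 4 P^{2}$ ($a{\left(l,P \right)} = 4 P P = 4 P^{2}$)
$k{\left(N \right)} = 2 - 8 N^{3}$ ($k{\left(N \right)} = 2 - 4 N^{2} \left(N + N\right) = 2 - 4 N^{2} \cdot 2 N = 2 - 8 N^{3}$)
$I{\left(407,-504 \right)} - k{\left(-342 \right)} = \frac{1}{135} - \left(2 - 8 \left(-342\right)^{3}\right) = \frac{1}{135} - \left(2 - -320013504\right) = \frac{1}{135} - \left(2 + 320013504\right) = \frac{1}{135} - 320013506 = - \frac{43201823309}{135}$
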